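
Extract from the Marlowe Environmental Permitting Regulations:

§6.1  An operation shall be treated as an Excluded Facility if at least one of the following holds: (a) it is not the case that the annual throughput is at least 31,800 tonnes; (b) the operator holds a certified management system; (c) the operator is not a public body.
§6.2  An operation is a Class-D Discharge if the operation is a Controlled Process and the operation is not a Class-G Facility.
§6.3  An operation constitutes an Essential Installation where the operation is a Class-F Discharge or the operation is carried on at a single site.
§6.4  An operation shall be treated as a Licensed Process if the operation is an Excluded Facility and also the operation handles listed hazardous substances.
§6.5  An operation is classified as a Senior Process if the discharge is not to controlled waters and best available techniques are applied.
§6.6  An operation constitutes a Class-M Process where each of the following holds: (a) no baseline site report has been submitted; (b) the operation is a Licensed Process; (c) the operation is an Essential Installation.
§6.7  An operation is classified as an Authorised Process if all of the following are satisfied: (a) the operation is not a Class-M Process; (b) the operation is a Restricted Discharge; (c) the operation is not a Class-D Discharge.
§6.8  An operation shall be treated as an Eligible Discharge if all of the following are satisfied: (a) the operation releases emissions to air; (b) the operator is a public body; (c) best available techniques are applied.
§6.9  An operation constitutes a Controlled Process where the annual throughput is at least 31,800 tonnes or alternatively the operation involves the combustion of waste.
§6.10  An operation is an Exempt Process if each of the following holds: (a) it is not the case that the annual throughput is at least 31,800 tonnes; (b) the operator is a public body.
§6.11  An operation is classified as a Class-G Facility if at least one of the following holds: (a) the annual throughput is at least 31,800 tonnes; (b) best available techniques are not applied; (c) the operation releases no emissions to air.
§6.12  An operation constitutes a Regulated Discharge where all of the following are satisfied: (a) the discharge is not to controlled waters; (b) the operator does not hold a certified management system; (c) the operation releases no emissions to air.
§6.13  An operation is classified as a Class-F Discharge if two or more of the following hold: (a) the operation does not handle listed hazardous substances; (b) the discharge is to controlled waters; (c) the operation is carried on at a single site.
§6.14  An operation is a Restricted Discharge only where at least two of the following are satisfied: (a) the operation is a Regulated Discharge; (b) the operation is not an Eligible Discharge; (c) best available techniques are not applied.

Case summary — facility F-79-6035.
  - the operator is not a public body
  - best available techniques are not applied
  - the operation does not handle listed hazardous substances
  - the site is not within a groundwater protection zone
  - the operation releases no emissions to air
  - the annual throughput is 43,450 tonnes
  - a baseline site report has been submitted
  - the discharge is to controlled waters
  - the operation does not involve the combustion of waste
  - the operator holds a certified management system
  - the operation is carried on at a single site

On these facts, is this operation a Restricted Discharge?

Under §6.12: the discharge is not to controlled waters? no; and the operator does not hold a certified management system? no; and the operation releases no emissions to air? yes. So the operation is not a Regulated Discharge.
Under §6.8: the operation releases emissions to air? no; and the operator is a public body? no; and best available techniques are applied? no. So the operation is not an Eligible Discharge.
Under §6.14: Regulated Discharge (§6.12)? no; not an Eligible Discharge (§6.8)? yes; best available techniques are not applied? yes — 2 of 3 hold (need ≥2) → satisfied.

Yes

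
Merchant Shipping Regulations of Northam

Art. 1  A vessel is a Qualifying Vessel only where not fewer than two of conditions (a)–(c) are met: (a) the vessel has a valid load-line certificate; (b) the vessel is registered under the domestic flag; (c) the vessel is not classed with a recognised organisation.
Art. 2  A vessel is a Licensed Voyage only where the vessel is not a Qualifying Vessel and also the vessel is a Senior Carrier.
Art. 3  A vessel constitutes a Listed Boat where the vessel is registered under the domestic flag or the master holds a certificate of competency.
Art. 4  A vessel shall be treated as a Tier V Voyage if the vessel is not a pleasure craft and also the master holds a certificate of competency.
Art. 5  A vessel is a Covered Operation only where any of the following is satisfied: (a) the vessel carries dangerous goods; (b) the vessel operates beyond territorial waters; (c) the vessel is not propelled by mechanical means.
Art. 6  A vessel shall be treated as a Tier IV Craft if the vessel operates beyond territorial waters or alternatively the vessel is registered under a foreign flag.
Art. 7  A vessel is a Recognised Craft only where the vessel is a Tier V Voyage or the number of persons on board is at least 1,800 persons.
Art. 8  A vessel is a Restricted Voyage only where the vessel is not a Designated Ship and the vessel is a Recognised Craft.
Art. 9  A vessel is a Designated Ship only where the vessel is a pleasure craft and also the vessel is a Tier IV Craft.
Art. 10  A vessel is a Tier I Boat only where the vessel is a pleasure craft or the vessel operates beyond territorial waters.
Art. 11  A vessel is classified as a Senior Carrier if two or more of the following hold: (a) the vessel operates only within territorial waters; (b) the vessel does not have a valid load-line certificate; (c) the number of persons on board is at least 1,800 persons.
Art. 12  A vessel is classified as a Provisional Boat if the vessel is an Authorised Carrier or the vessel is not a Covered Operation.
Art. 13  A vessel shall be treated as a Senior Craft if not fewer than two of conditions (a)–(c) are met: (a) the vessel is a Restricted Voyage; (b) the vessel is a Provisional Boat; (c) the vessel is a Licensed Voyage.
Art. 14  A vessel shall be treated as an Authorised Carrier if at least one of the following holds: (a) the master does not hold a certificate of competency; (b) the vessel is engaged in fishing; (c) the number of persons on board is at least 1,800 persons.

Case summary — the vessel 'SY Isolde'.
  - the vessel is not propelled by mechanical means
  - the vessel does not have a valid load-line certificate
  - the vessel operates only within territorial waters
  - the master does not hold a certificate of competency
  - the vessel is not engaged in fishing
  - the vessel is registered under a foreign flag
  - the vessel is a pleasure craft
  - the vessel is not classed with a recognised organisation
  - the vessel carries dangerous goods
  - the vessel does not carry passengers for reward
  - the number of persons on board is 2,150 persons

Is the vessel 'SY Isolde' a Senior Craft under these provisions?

article 6 — Tier IV Craft: [the vessel operates beyond territorial waters? no] OR [the vessel is registered under a foreign flag? yes] → satisfied.
article 9 — Designated Ship: [the vessel is a pleasure craft? yes] AND [Tier IV Craft (article 6)? yes] → satisfied.
article 4 — Tier V Voyage: [the vessel is not a pleasure craft? no] AND [the master holds a certificate of competency? no] → not satisfied.
article 7 — Recognised Craft: [Tier V Voyage (article 4)? no] OR [number of persons on board: 2,150 persons ≥ 1,800 persons? yes] → satisfied.
article 8 — Restricted Voyage: [not a Designated Ship (article 9)? no] AND [Recognised Craft (article 7)? yes] → not satisfied.
article 14 — Authorised Carrier: [the master does not hold a certificate of competency? yes] OR [the vessel is engaged in fishing? no] OR [number of persons on board: 2,150 persons ≥ 1,800 persons? yes] → satisfied.
article 5 — Covered Operation: [the vessel carries dangerous goods? yes] OR [the vessel operates beyond territorial waters? no] OR [the vessel is not propelled by mechanical means? yes] → satisfied.
article 12 — Provisional Boat: [Authorised Carrier (article 14)? yes] OR [not a Covered Operation (article 5)? no] → satisfied.
article 1 — Qualifying Vessel: the vessel has a valid load-line certificate? no; the vessel is registered under the domestic flag? no; the vessel is not classed with a recognised organisation? yes — 1 of 3 hold (need ≥2) → not satisfied.
article 11 — Senior Carrier: the vessel operates only within territorial waters? yes; the vessel does not have a valid load-line certificate? yes; number of persons on board: 2,150 persons ≥ 1,800 persons? yes — 3 of 3 hold (need ≥2) → satisfied.
article 2 — Licensed Voyage: [not a Qualifying Vessel (article 1)? yes] AND [Senior Carrier (article 11)? yes] → satisfied.
article 13 — Senior Craft: Restricted Voyage (article 8)? no; Provisional Boat (article 12)? yes; Licensed Voyage (article 2)? yes — 2 of 3 hold (need ≥2) → satisfied.

Yes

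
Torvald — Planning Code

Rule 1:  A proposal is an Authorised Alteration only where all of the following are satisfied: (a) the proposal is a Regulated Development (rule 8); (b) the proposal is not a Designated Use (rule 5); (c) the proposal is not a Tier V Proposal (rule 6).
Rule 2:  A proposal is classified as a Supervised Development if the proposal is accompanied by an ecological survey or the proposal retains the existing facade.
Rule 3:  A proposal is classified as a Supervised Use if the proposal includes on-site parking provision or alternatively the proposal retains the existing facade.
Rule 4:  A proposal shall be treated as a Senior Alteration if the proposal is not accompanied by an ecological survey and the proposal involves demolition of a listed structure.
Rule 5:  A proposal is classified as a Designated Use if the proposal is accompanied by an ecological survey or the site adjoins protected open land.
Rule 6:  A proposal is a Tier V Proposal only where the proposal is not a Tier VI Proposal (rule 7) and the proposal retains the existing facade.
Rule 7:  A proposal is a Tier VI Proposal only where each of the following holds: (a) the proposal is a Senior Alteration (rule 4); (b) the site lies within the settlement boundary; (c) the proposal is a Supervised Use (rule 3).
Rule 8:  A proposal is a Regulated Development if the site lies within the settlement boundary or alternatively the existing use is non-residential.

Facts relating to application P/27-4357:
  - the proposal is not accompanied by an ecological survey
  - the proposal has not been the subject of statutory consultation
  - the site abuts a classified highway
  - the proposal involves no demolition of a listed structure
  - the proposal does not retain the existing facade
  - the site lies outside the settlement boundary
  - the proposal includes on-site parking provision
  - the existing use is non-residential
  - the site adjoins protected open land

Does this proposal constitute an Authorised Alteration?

No

rule 8 — Regulated Development: [the site lies within the settlement boundary? no] OR [the existing use is non-residential? yes] → satisfied.
rule 5 — Designated Use: [the proposal is accompanied by an ecological survey? no] OR [the site adjoins protected open land? yes] → satisfied.
rule 4 — Senior Alteration: [the proposal is not accompanied by an ecological survey? yes] AND [the proposal involves demolition of a listed structure? no] → not satisfied.
rule 3 — Supervised Use: [the proposal includes on-site parking provision? yes] OR [the proposal retains the existing facade? no] → satisfied.
rule 7 — Tier VI Proposal: [Senior Alteration (rule 4)? no] AND [the site lies within the settlement boundary? no] AND [Supervised Use (rule 3)? yes] → not satisfied.
rule 6 — Tier V Proposal: [not a Tier VI Proposal (rule 7)? yes] AND [the proposal retains the existing facade? no] → not satisfied.
rule 1 — Authorised Alteration: [Regulated Development (rule 8)? yes] AND [not a Designated Use (rule 5)? no] AND [not a Tier V Proposal (rule 6)? yes] → not satisfied.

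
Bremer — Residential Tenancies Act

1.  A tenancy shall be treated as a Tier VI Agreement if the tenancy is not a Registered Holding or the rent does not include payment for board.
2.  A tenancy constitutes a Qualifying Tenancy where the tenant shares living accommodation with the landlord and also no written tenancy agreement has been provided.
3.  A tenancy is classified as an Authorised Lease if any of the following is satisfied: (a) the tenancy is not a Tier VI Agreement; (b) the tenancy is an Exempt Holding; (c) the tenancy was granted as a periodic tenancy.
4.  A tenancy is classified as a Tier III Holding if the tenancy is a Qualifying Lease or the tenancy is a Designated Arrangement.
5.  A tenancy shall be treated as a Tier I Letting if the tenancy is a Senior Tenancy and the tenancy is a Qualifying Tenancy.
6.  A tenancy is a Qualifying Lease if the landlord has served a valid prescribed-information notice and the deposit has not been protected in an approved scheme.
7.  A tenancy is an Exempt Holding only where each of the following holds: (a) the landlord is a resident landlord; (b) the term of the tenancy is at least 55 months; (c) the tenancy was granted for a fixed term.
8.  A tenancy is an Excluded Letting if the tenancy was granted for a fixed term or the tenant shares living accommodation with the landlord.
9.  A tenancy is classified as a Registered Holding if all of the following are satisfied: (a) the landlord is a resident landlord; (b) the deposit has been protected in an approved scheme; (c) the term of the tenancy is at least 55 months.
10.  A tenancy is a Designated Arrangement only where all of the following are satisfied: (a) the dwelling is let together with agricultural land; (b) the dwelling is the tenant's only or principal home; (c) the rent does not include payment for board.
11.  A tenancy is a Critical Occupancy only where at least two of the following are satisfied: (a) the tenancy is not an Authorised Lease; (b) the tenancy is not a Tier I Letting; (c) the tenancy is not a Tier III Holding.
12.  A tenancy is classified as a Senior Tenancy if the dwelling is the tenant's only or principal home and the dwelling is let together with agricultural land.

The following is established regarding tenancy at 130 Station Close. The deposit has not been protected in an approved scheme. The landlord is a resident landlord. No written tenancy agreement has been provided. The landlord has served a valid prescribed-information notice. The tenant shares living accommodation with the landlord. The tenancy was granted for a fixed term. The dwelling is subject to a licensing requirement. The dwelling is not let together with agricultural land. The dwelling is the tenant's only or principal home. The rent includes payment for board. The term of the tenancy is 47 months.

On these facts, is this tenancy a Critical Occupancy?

paragraph 9 — Registered Holding: [the landlord is a resident landlord? yes] AND [the deposit has been protected in an approved scheme? no] AND [term of the tenancy: 47 months ≥ 55 months? no] → not satisfied.
paragraph 1 — Tier VI Agreement: [not a Registered Holding (paragraph 9)? yes] OR [the rent does not include payment for board? no] → satisfied.
paragraph 7 — Exempt Holding: [the landlord is a resident landlord? yes] AND [term of the tenancy: 47 months ≥ 55 months? no] AND [the tenancy was granted for a fixed term? yes] → not satisfied.
paragraph 3 — Authorised Lease: [not a Tier VI Agreement (paragraph 1)? no] OR [Exempt Holding (paragraph 7)? no] OR [the tenancy was granted as a periodic tenancy? no] → not satisfied.
paragraph 12 — Senior Tenancy: [the dwelling is the tenant's only or principal home? yes] AND [the dwelling is let together with agricultural land? no] → not satisfied.
paragraph 2 — Qualifying Tenancy: [the tenant shares living accommodation with the landlord? yes] AND [no written tenancy agreement has been provided? yes] → satisfied.
paragraph 5 — Tier I Letting: [Senior Tenancy (paragraph 12)? no] AND [Qualifying Tenancy (paragraph 2)? yes] → not satisfied.
paragraph 6 — Qualifying Lease: [the landlord has served a valid prescribed-information notice? yes] AND [the deposit has not been protected in an approved scheme? yes] → satisfied.
paragraph 10 — Designated Arrangement: [the dwelling is let together with agricultural land? no] AND [the dwelling is the tenant's only or principal home? yes] AND [the rent does not include payment for board? no] → not satisfied.
paragraph 4 — Tier III Holding: [Qualifying Lease (paragraph 6)? yes] OR [Designated Arrangement (paragraph 10)? no] → satisfied.
paragraph 11 — Critical Occupancy: not an Authorised Lease (paragraph 3)? yes; not a Tier I Letting (paragraph 5)? yes; not a Tier III Holding (paragraph 4)? no — 2 of 3 hold (need ≥2) → satisfied.

Yes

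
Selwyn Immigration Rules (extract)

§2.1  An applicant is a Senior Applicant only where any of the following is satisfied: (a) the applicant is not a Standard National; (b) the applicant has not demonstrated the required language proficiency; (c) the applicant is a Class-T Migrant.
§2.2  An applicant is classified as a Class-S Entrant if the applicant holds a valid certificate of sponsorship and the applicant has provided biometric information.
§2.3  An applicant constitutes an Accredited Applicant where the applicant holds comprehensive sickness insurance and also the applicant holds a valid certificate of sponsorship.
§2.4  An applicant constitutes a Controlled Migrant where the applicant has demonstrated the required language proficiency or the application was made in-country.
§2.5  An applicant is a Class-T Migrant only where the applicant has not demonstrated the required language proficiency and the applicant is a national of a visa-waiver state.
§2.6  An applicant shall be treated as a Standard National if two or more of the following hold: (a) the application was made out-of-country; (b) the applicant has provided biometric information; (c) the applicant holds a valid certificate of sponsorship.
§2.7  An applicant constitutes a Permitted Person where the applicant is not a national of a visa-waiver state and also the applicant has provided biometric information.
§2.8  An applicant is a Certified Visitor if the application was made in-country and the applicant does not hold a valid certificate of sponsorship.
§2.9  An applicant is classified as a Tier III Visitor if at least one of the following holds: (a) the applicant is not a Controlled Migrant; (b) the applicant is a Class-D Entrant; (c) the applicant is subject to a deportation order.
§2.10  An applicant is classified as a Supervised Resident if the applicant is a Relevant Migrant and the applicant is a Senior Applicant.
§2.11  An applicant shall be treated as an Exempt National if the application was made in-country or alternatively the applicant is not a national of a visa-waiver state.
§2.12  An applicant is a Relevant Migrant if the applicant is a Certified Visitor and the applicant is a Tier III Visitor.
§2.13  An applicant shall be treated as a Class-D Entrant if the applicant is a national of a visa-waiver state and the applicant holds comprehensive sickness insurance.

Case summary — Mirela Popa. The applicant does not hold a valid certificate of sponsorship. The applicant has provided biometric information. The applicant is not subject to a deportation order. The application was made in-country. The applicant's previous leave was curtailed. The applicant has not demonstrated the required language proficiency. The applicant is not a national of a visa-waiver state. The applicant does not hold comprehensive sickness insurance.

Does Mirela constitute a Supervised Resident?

Under §2.8: the application was made in-country? yes; and the applicant does not hold a valid certificate of sponsorship? yes. So the applicant is a Certified Visitor.
Under §2.4: the applicant has demonstrated the required language proficiency? no; or the application was made in-country? yes. So the applicant is a Controlled Migrant.
Under §2.13: the applicant is a national of a visa-waiver state? no; and the applicant holds comprehensive sickness insurance? no. So the applicant is not a Class-D Entrant.
Under §2.9: not a Controlled Migrant (§2.4)? no; or Class-D Entrant (§2.13)? no; or the applicant is subject to a deportation order? no. So the applicant is not a Tier III Visitor.
Under §2.12: Certified Visitor (§2.8)? yes; and Tier III Visitor (§2.9)? no. So the applicant is not a Relevant Migrant.
Under §2.6: the application was made out-of-country? no; the applicant has provided biometric information? yes; the applicant holds a valid certificate of sponsorship? no — 1 of 3 hold (need ≥2) → not satisfied.
Under §2.5: the applicant has not demonstrated the required language proficiency? yes; and the applicant is a national of a visa-waiver state? no. So the applicant is not a Class-T Migrant.
Under §2.1: not a Standard National (§2.6)? yes; or the applicant has not demonstrated the required language proficiency? yes; or Class-T Migrant (§2.5)? no. So the applicant is a Senior Applicant.
Under §2.10: Relevant Migrant (§2.12)? no; and Senior Applicant (§2.1)? yes. So the applicant is not a Supervised Resident.

No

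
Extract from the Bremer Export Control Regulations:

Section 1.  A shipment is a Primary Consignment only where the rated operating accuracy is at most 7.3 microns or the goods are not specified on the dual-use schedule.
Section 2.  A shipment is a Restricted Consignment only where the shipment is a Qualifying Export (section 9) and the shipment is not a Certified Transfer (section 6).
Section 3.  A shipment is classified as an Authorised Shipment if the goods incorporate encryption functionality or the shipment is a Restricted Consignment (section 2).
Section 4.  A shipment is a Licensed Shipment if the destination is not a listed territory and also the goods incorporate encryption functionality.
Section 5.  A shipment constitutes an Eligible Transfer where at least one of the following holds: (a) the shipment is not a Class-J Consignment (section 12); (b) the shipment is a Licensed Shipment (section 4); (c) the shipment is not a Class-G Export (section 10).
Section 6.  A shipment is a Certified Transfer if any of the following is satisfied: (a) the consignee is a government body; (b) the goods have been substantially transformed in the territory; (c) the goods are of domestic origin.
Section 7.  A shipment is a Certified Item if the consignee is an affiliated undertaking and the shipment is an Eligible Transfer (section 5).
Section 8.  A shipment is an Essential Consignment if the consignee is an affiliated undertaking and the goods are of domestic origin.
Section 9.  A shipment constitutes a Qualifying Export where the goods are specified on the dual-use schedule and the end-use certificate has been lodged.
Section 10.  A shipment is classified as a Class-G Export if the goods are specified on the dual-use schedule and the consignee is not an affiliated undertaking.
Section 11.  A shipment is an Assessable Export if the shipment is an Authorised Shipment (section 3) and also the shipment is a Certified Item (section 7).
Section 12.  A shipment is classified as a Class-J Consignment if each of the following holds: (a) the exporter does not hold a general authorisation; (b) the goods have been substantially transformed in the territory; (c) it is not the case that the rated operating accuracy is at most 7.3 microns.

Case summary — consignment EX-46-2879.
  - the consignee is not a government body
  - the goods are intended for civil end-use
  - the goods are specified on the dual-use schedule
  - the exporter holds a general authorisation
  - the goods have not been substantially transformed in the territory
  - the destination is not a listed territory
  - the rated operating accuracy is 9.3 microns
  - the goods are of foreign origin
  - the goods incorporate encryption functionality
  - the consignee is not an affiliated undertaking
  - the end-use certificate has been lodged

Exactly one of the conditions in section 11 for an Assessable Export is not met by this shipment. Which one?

section 9 — Qualifying Export: [the goods are specified on the dual-use schedule? yes] AND [the end-use certificate has been lodged? yes] → satisfied.
section 6 — Certified Transfer: [the consignee is a government body? no] OR [the goods have been substantially transformed in the territory? no] OR [the goods are of domestic origin? no] → not satisfied.
section 2 — Restricted Consignment: [Qualifying Export (section 9)? yes] AND [not a Certified Transfer (section 6)? yes] → satisfied.
section 3 — Authorised Shipment: [the goods incorporate encryption functionality? yes] OR [Restricted Consignment (section 2)? yes] → satisfied.
section 12 — Class-J Consignment: [the exporter does not hold a general authorisation? no] AND [the goods have been substantially transformed in the territory? no] AND [rated operating accuracy: 9.3 microns ≤ 7.3 microns? no, so negated condition yes] → not satisfied.
section 4 — Licensed Shipment: [the destination is not a listed territory? yes] AND [the goods incorporate encryption functionality? yes] → satisfied.
section 10 — Class-G Export: [the goods are specified on the dual-use schedule? yes] AND [the consignee is not an affiliated undertaking? yes] → satisfied.
section 5 — Eligible Transfer: [not a Class-J Consignment (section 12)? yes] OR [Licensed Shipment (section 4)? yes] OR [not a Class-G Export (section 10)? no] → satisfied.
section 7 — Certified Item: [the consignee is an affiliated undertaking? no] AND [Eligible Transfer (section 5)? yes] → not satisfied.
section 11 — Assessable Export: [Authorised Shipment (section 3)? yes] AND [Certified Item (section 7)? no] → not satisfied.

Certified Item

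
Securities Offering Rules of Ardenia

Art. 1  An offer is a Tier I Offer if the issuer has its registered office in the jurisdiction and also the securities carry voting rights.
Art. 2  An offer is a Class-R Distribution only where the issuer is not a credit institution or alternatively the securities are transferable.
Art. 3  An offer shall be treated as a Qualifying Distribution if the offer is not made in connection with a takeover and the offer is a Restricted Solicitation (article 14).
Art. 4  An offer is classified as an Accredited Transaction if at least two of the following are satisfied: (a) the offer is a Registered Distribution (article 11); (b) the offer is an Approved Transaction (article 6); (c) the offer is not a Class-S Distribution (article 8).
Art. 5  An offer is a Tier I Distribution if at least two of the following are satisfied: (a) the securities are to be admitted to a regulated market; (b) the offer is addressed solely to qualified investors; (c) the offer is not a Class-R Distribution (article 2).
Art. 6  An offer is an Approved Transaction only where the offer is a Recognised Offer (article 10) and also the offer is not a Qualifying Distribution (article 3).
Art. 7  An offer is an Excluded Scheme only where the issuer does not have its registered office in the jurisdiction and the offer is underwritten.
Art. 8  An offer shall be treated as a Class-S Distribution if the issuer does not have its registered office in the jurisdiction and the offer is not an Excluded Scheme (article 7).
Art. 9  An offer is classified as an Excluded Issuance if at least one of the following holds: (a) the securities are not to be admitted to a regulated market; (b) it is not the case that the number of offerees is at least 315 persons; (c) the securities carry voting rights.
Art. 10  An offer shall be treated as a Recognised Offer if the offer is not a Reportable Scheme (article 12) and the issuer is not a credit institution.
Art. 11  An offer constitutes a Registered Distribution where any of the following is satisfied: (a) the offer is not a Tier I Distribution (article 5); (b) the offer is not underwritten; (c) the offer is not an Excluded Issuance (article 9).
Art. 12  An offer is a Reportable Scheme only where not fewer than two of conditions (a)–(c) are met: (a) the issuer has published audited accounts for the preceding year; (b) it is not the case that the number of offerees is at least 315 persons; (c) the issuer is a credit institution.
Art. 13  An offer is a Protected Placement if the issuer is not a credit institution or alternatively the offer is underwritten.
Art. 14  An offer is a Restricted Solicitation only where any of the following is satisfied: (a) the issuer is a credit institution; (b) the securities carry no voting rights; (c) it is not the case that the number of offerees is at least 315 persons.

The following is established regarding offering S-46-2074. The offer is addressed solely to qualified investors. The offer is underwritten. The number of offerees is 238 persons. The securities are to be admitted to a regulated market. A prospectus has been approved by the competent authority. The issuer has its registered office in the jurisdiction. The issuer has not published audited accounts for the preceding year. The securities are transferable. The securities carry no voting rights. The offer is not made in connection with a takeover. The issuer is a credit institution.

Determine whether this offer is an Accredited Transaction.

No

article 2 — Class-R Distribution: [the issuer is not a credit institution? no] OR [the securities are transferable? yes] → satisfied.
article 5 — Tier I Distribution: the securities are to be admitted to a regulated market? yes; the offer is addressed solely to qualified investors? yes; not a Class-R Distribution (article 2)? no — 2 of 3 hold (need ≥2) → satisfied.
article 9 — Excluded Issuance: [the securities are not to be admitted to a regulated market? no] OR [number of offerees: 238 persons ≥ 315 persons? no, so negated condition yes] OR [the securities carry voting rights? no] → satisfied.
article 11 — Registered Distribution: [not a Tier I Distribution (article 5)? no] OR [the offer is not underwritten? no] OR [not an Excluded Issuance (article 9)? no] → not satisfied.
article 12 — Reportable Scheme: the issuer has published audited accounts for the preceding year? no; number of offerees: 238 persons ≥ 315 persons? no, so negated condition yes; the issuer is a credit institution? yes — 2 of 3 hold (need ≥2) → satisfied.
article 10 — Recognised Offer: [not a Reportable Scheme (article 12)? no] AND [the issuer is not a credit institution? no] → not satisfied.
article 14 — Restricted Solicitation: [the issuer is a credit institution? yes] OR [the securities carry no voting rights? yes] OR [number of offerees: 238 persons ≥ 315 persons? no, so negated condition yes] → satisfied.
article 3 — Qualifying Distribution: [the offer is not made in connection with a takeover? yes] AND [Restricted Solicitation (article 14)? yes] → satisfied.
article 6 — Approved Transaction: [Recognised Offer (article 10)? no] AND [not a Qualifying Distribution (article 3)? no] → not satisfied.
article 7 — Excluded Scheme: [the issuer does not have its registered office in the jurisdiction? no] AND [the offer is underwritten? yes] → not satisfied.
article 8 — Class-S Distribution: [the issuer does not have its registered office in the jurisdiction? no] AND [not an Excluded Scheme (article 7)? yes] → not satisfied.
article 4 — Accredited Transaction: Registered Distribution (article 11)? no; Approved Transaction (article 6)? no; not a Class-S Distribution (article 8)? yes — 1 of 3 hold (need ≥2) → not satisfied.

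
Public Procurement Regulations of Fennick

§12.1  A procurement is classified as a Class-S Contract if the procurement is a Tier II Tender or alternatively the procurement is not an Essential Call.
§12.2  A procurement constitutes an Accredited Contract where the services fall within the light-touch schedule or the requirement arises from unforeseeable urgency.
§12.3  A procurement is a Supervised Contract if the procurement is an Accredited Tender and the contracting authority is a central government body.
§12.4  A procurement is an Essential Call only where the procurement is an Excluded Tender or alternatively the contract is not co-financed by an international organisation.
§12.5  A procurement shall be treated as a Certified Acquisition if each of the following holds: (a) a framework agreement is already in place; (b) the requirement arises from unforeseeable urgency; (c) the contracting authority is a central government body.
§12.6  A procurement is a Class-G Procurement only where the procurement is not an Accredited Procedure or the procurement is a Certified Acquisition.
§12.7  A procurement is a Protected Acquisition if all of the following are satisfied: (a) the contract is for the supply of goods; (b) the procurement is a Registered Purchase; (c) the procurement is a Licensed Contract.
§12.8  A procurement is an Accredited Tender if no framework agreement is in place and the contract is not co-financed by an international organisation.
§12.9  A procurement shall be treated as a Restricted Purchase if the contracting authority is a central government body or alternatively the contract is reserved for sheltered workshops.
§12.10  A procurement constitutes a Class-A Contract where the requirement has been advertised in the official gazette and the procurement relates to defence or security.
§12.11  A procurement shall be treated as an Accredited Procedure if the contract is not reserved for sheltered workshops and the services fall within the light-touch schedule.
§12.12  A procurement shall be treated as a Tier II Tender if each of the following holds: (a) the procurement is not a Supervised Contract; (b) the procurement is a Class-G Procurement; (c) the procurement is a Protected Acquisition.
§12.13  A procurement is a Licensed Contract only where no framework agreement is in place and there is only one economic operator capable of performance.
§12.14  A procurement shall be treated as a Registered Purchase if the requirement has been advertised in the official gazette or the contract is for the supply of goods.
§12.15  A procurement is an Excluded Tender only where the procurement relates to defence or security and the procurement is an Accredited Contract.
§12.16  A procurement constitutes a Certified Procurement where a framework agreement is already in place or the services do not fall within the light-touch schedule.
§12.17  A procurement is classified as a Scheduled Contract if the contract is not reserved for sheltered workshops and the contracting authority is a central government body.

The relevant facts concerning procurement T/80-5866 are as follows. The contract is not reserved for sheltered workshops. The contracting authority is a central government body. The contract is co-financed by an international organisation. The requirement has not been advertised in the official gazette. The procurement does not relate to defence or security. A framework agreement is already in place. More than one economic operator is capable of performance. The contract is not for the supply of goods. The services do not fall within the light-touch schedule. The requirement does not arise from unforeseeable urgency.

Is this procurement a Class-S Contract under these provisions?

Yes

§12.8 — Accredited Tender: [no framework agreement is in place? no] AND [the contract is not co-financed by an international organisation? no] → not satisfied.
§12.3 — Supervised Contract: [Accredited Tender (§12.8)? no] AND [the contracting authority is a central government body? yes] → not satisfied.
§12.11 — Accredited Procedure: [the contract is not reserved for sheltered workshops? yes] AND [the services fall within the light-touch schedule? no] → not satisfied.
§12.5 — Certified Acquisition: [a framework agreement is already in place? yes] AND [the requirement arises from unforeseeable urgency? no] AND [the contracting authority is a central government body? yes] → not satisfied.
§12.6 — Class-G Procurement: [not an Accredited Procedure (§12.11)? yes] OR [Certified Acquisition (§12.5)? no] → satisfied.
§12.14 — Registered Purchase: [the requirement has been advertised in the official gazette? no] OR [the contract is for the supply of goods? no] → not satisfied.
§12.13 — Licensed Contract: [no framework agreement is in place? no] AND [there is only one economic operator capable of performance? no] → not satisfied.
§12.7 — Protected Acquisition: [the contract is for the supply of goods? no] AND [Registered Purchase (§12.14)? no] AND [Licensed Contract (§12.13)? no] → not satisfied.
§12.12 — Tier II Tender: [not a Supervised Contract (§12.3)? yes] AND [Class-G Procurement (§12.6)? yes] AND [Protected Acquisition (§12.7)? no] → not satisfied.
§12.2 — Accredited Contract: [the services fall within the light-touch schedule? no] OR [the requirement arises from unforeseeable urgency? no] → not satisfied.
§12.15 — Excluded Tender: [the procurement relates to defence or security? no] AND [Accredited Contract (§12.2)? no] → not satisfied.
§12.4 — Essential Call: [Excluded Tender (§12.15)? no] OR [the contract is not co-financed by an international organisation? no] → not satisfied.
§12.1 — Class-S Contract: [Tier II Tender (§12.12)? no] OR [not an Essential Call (§12.4)? yes] → satisfied.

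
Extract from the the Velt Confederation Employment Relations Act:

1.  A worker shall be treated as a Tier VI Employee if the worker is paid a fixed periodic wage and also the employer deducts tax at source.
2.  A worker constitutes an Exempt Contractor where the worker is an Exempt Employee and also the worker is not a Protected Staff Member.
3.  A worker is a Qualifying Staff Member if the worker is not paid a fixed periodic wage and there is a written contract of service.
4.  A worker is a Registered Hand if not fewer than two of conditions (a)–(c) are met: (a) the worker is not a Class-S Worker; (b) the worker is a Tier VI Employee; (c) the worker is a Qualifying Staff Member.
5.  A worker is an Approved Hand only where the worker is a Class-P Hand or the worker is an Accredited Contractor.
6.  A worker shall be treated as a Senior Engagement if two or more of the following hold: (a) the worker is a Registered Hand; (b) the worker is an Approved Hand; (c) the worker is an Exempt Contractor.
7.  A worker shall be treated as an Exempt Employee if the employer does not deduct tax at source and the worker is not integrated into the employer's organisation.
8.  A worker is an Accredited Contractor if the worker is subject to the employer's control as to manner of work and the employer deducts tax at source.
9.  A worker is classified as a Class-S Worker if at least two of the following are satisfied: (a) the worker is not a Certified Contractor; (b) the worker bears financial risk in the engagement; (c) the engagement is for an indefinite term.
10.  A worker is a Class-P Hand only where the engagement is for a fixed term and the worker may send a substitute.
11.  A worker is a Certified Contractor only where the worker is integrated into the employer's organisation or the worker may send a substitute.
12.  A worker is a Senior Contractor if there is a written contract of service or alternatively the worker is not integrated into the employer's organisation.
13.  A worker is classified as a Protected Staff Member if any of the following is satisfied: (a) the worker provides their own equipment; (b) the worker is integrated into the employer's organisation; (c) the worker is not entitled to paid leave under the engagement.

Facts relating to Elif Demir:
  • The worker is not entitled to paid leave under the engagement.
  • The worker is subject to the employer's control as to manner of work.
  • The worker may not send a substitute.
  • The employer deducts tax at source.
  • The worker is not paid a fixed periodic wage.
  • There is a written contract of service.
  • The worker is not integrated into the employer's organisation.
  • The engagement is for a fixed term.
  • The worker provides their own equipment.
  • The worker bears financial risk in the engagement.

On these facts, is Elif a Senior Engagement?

No

paragraph 11 — Certified Contractor: [the worker is integrated into the employer's organisation? no] OR [the worker may send a substitute? no] → not satisfied.
paragraph 9 — Class-S Worker: not a Certified Contractor (paragraph 11)? yes; the worker bears financial risk in the engagement? yes; the engagement is for an indefinite term? no — 2 of 3 hold (need ≥2) → satisfied.
paragraph 1 — Tier VI Employee: [the worker is paid a fixed periodic wage? no] AND [the employer deducts tax at source? yes] → not satisfied.
paragraph 3 — Qualifying Staff Member: [the worker is not paid a fixed periodic wage? yes] AND [there is a written contract of service? yes] → satisfied.
paragraph 4 — Registered Hand: not a Class-S Worker (paragraph 9)? no; Tier VI Employee (paragraph 1)? no; Qualifying Staff Member (paragraph 3)? yes — 1 of 3 hold (need ≥2) → not satisfied.
paragraph 10 — Class-P Hand: [the engagement is for a fixed term? yes] AND [the worker may send a substitute? no] → not satisfied.
paragraph 8 — Accredited Contractor: [the worker is subject to the employer's control as to manner of work? yes] AND [the employer deducts tax at source? yes] → satisfied.
paragraph 5 — Approved Hand: [Class-P Hand (paragraph 10)? no] OR [Accredited Contractor (paragraph 8)? yes] → satisfied.
paragraph 7 — Exempt Employee: [the employer does not deduct tax at source? no] AND [the worker is not integrated into the employer's organisation? yes] → not satisfied.
paragraph 13 — Protected Staff Member: [the worker provides their own equipment? yes] OR [the worker is integrated into the employer's organisation? no] OR [the worker is not entitled to paid leave under the engagement? yes] → satisfied.
paragraph 2 — Exempt Contractor: [Exempt Employee (paragraph 7)? no] AND [not a Protected Staff Member (paragraph 13)? no] → not satisfied.
paragraph 6 — Senior Engagement: Registered Hand (paragraph 4)? no; Approved Hand (paragraph 5)? yes; Exempt Contractor (paragraph 2)? no — 1 of 3 hold (need ≥2) → not satisfied.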